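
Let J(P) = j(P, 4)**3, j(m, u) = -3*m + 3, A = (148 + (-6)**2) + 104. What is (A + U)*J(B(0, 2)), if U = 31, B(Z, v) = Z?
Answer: 8613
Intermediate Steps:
A = 288 (A = (148 + 36) + 104 = 184 + 104 = 288)
j(m, u) = 3 - 3*m
J(P) = (3 - 3*P)**3
(A + U)*J(B(0, 2)) = (288 + 31)*(-27*(-1 + 0)**3) = 319*(-27*(-1)**3) = 319*(-27*(-1)) = 319*27 = 8613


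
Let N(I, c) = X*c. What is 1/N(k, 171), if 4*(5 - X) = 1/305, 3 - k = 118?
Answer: 1220/1042929 ≈ 0.0011698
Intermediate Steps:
k = -115 (k = 3 - 1*118 = 3 - 118 = -115)
X = 6099/1220 (X = 5 - ¼/305 = 5 - ¼*1/305 = 5 - 1/1220 = 6099/1220 ≈ 4.9992)
N(I, c) = 6099*c/1220
1/N(k, 171) = 1/((6099/1220)*171) = 1/(1042929/1220) = 1220/1042929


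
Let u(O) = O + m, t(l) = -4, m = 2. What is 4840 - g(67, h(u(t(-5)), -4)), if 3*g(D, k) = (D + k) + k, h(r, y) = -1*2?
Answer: 4819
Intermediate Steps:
u(O) = 2 + O (u(O) = O + 2 = 2 + O)
h(r, y) = -2
g(D, k) = D/3 + 2*k/3 (g(D, k) = ((D + k) + k)/3 = (D + 2*k)/3 = D/3 + 2*k/3)
4840 - g(67, h(u(t(-5)), -4)) = 4840 - ((1/3)*67 + (2/3)*(-2)) = 4840 - (67/3 - 4/3) = 4840 - 1*21 = 4840 - 21 = 4819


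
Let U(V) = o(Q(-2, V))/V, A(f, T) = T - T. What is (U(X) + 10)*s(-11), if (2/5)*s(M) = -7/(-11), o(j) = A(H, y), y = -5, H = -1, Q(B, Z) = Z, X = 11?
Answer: 175/11 ≈ 15.909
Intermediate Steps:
A(f, T) = 0
o(j) = 0
U(V) = 0 (U(V) = 0/V = 0)
s(M) = 35/22 (s(M) = 5*(-7/(-11))/2 = 5*(-7*(-1/11))/2 = (5/2)*(7/11) = 35/22)
(U(X) + 10)*s(-11) = (0 + 10)*(35/22) = 10*(35/22) = 175/11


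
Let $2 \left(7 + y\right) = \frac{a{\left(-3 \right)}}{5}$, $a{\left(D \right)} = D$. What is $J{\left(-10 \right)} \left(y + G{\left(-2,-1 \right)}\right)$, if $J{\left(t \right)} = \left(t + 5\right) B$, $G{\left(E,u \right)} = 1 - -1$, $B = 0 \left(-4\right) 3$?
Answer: $0$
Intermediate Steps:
$B = 0$ ($B = 0 \cdot 3 = 0$)
$G{\left(E,u \right)} = 2$ ($G{\left(E,u \right)} = 1 + 1 = 2$)
$y = - \frac{73}{10}$ ($y = -7 + \frac{\frac{1}{5} \left(-3\right)}{2} = -7 + \frac{1}{2} \left(- \frac{3}{5}\right) = -7 - \frac{3}{10} = - \frac{73}{10} \approx -7.3$)
$J{\left(t \right)} = 0$ ($J{\left(t \right)} = \left(t + 5\right) 0 = \left(5 + t\right) 0 = 0$)
$J{\left(-10 \right)} \left(y + G{\left(-2,-1 \right)}\right) = 0 \left(- \frac{73}{10} + 2\right) = 0 \left(- \frac{53}{10}\right) = 0$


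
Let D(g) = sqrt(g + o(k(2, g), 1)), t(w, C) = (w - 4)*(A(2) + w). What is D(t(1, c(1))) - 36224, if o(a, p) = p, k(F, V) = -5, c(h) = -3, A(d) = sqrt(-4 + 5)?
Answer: -36224 + I*sqrt(5) ≈ -36224.0 + 2.2361*I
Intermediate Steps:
A(d) = 1 (A(d) = sqrt(1) = 1)
t(w, C) = (1 + w)*(-4 + w) (t(w, C) = (w - 4)*(1 + w) = (-4 + w)*(1 + w) = (1 + w)*(-4 + w))
D(g) = sqrt(1 + g) (D(g) = sqrt(g + 1) = sqrt(1 + g))
D(t(1, c(1))) - 36224 = sqrt(1 + (-4 + 1**2 - 3*1)) - 36224 = sqrt(1 + (-4 + 1 - 3)) - 36224 = sqrt(1 - 6) - 36224 = sqrt(-5) - 36224 = I*sqrt(5) - 36224 = -36224 + I*sqrt(5)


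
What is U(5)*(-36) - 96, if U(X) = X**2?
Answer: -996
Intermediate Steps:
U(5)*(-36) - 96 = 5**2*(-36) - 96 = 25*(-36) - 96 = -900 - 96 = -996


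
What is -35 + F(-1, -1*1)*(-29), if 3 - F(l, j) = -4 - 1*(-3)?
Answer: -151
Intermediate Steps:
F(l, j) = 4 (F(l, j) = 3 - (-4 - 1*(-3)) = 3 - (-4 + 3) = 3 - 1*(-1) = 3 + 1 = 4)
-35 + F(-1, -1*1)*(-29) = -35 + 4*(-29) = -35 - 116 = -151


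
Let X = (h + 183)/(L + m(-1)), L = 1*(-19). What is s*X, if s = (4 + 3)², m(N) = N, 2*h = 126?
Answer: -6027/10 ≈ -602.70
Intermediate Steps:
h = 63 (h = (½)*126 = 63)
L = -19
s = 49 (s = 7² = 49)
X = -123/10 (X = (63 + 183)/(-19 - 1) = 246/(-20) = 246*(-1/20) = -123/10 ≈ -12.300)
s*X = 49*(-123/10) = -6027/10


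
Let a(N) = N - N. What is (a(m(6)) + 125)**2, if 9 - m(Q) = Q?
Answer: 15625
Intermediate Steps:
m(Q) = 9 - Q
a(N) = 0
(a(m(6)) + 125)**2 = (0 + 125)**2 = 125**2 = 15625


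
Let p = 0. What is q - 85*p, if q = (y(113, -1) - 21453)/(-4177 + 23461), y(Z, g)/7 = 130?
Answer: -20543/19284 ≈ -1.0653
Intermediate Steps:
y(Z, g) = 910 (y(Z, g) = 7*130 = 910)
q = -20543/19284 (q = (910 - 21453)/(-4177 + 23461) = -20543/19284 ≈ -1.0653)
q - 85*p = -20543/19284 - 85*0 = -20543/19284 + 0 = -20543/19284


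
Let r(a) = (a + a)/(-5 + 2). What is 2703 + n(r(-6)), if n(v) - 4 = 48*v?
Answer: 2899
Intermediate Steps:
r(a) = -2*a/3 (r(a) = (2*a)/(-3) = (2*a)*(-⅓) = -2*a/3)
n(v) = 4 + 48*v
2703 + n(r(-6)) = 2703 + (4 + 48*(-⅔*(-6))) = 2703 + (4 + 48*4) = 2703 + (4 + 192) = 2703 + 196 = 2899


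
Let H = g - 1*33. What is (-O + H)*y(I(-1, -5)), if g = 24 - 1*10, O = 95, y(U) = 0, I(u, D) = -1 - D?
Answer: 0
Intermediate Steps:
g = 14 (g = 24 - 10 = 14)
H = -19 (H = 14 - 1*33 = 14 - 33 = -19)
(-O + H)*y(I(-1, -5)) = (-1*95 - 19)*0 = (-95 - 19)*0 = -114*0 = 0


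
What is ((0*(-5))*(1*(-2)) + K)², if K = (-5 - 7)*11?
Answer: 17424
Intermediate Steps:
K = -132 (K = -12*11 = -132)
((0*(-5))*(1*(-2)) + K)² = ((0*(-5))*(1*(-2)) - 132)² = (0*(-2) - 132)² = (0 - 132)² = (-132)² = 17424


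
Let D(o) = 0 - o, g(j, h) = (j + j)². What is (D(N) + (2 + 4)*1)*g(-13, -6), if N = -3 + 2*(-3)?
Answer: 10140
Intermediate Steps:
N = -9 (N = -3 - 6 = -9)
g(j, h) = 4*j² (g(j, h) = (2*j)² = 4*j²)
D(o) = -o
(D(N) + (2 + 4)*1)*g(-13, -6) = (-1*(-9) + (2 + 4)*1)*(4*(-13)²) = (9 + 6*1)*(4*169) = (9 + 6)*676 = 15*676 = 10140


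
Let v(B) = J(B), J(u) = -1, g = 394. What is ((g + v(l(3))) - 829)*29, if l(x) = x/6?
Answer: -12644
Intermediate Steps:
l(x) = x/6 (l(x) = x*(⅙) = x/6)
v(B) = -1
((g + v(l(3))) - 829)*29 = ((394 - 1) - 829)*29 = (393 - 829)*29 = -436*29 = -12644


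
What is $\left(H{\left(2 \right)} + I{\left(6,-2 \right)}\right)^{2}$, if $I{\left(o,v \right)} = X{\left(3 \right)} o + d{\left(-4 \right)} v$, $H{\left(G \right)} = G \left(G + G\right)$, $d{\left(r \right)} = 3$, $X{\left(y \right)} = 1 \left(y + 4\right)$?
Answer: $1936$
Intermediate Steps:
$X{\left(y \right)} = 4 + y$ ($X{\left(y \right)} = 1 \left(4 + y\right) = 4 + y$)
$H{\left(G \right)} = 2 G^{2}$ ($H{\left(G \right)} = G 2 G = 2 G^{2}$)
$I{\left(o,v \right)} = 3 v + 7 o$ ($I{\left(o,v \right)} = \left(4 + 3\right) o + 3 v = 7 o + 3 v = 3 v + 7 o$)
$\left(H{\left(2 \right)} + I{\left(6,-2 \right)}\right)^{2} = \left(2 \cdot 2^{2} + \left(3 \left(-2\right) + 7 \cdot 6\right)\right)^{2} = \left(2 \cdot 4 + \left(-6 + 42\right)\right)^{2} = \left(8 + 36\right)^{2} = 44^{2} = 1936$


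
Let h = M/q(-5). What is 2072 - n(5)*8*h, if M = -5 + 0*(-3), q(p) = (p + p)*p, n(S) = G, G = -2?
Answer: 10352/5 ≈ 2070.4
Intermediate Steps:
n(S) = -2
q(p) = 2*p**2 (q(p) = (2*p)*p = 2*p**2)
M = -5 (M = -5 + 0 = -5)
h = -1/10 (h = -5/(2*(-5)**2) = -5/(2*25) = -5/50 = -5*1/50 = -1/10 ≈ -0.10000)
2072 - n(5)*8*h = 2072 - (-2*8)*(-1)/10 = 2072 - (-16)*(-1)/10 = 2072 - 1*8/5 = 2072 - 8/5 = 10352/5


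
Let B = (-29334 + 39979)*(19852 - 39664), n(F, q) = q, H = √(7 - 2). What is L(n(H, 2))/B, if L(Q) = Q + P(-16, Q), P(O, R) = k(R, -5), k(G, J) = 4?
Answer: -1/35149790 ≈ -2.8450e-8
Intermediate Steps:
H = √5 ≈ 2.2361
P(O, R) = 4
L(Q) = 4 + Q (L(Q) = Q + 4 = 4 + Q)
B = -210898740 (B = 10645*(-19812) = -210898740)
L(n(H, 2))/B = (4 + 2)/(-210898740) = 6*(-1/210898740) = -1/35149790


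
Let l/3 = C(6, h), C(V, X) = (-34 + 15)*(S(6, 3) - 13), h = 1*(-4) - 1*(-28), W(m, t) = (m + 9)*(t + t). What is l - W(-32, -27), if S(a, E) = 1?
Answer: -558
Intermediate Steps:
W(m, t) = 2*t*(9 + m) (W(m, t) = (9 + m)*(2*t) = 2*t*(9 + m))
h = 24 (h = -4 + 28 = 24)
C(V, X) = 228 (C(V, X) = (-34 + 15)*(1 - 13) = -19*(-12) = 228)
l = 684 (l = 3*228 = 684)
l - W(-32, -27) = 684 - 2*(-27)*(9 - 32) = 684 - 2*(-27)*(-23) = 684 - 1*1242 = 684 - 1242 = -558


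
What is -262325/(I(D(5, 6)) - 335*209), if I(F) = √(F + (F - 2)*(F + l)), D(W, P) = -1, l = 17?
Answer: 18366684875/4902100274 + 1836275*I/4902100274 ≈ 3.7467 + 0.00037459*I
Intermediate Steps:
I(F) = √(F + (-2 + F)*(17 + F)) (I(F) = √(F + (F - 2)*(F + 17)) = √(F + (-2 + F)*(17 + F)))
-262325/(I(D(5, 6)) - 335*209) = -262325/(√(-34 + (-1)² + 16*(-1)) - 335*209) = -262325/(√(-34 + 1 - 16) - 70015) = -262325/(√(-49) - 70015) = -262325/(7*I - 70015) = -262325*(-70015 - 7*I)/4902100274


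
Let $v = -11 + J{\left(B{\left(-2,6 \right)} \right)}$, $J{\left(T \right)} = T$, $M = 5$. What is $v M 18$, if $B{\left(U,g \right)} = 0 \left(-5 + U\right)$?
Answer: $-990$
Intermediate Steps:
$B{\left(U,g \right)} = 0$
$v = -11$ ($v = -11 + 0 = -11$)
$v M 18 = \left(-11\right) 5 \cdot 18 = \left(-55\right) 18 = -990$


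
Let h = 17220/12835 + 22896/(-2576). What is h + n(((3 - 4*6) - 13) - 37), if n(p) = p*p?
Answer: 2080260874/413287 ≈ 5033.5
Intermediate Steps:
n(p) = p**2
h = -3118893/413287 (h = 17220*(1/12835) + 22896*(-1/2576) = 3444/2567 - 1431/161 = -3118893/413287 ≈ -7.5466)
h + n(((3 - 4*6) - 13) - 37) = -3118893/413287 + (((3 - 4*6) - 13) - 37)**2 = -3118893/413287 + (((3 - 24) - 13) - 37)**2 = -3118893/413287 + ((-21 - 13) - 37)**2 = -3118893/413287 + (-34 - 37)**2 = -3118893/413287 + (-71)**2 = -3118893/413287 + 5041 = 2080260874/413287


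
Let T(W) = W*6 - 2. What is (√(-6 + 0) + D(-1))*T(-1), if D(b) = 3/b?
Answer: 24 - 8*I*√6 ≈ 24.0 - 19.596*I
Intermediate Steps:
T(W) = -2 + 6*W (T(W) = 6*W - 2 = -2 + 6*W)
(√(-6 + 0) + D(-1))*T(-1) = (√(-6 + 0) + 3/(-1))*(-2 + 6*(-1)) = (√(-6) + 3*(-1))*(-2 - 6) = (I*√6 - 3)*(-8) = (-3 + I*√6)*(-8) = 24 - 8*I*√6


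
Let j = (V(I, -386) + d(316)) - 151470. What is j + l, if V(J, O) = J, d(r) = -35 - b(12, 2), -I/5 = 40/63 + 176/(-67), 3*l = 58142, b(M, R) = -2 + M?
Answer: -557696981/4221 ≈ -1.3212e+5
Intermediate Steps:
l = 58142/3 (l = (1/3)*58142 = 58142/3 ≈ 19381.)
I = 42040/4221 (I = -5*(40/63 + 176/(-67)) = -5*(40*(1/63) + 176*(-1/67)) = -5*(40/63 - 176/67) = -5*(-8408/4221) = 42040/4221 ≈ 9.9597)
d(r) = -45 (d(r) = -35 - (-2 + 12) = -35 - 1*10 = -35 - 10 = -45)
j = -639502775/4221 (j = (42040/4221 - 45) - 151470 = -147905/4221 - 151470 = -639502775/4221 ≈ -1.5151e+5)
j + l = -639502775/4221 + 58142/3 = -557696981/4221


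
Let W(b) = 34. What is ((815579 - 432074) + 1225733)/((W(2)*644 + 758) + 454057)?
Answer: 1609238/476711 ≈ 3.3757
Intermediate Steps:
((815579 - 432074) + 1225733)/((W(2)*644 + 758) + 454057) = ((815579 - 432074) + 1225733)/((34*644 + 758) + 454057) = (383505 + 1225733)/((21896 + 758) + 454057) = 1609238/(22654 + 454057) = 1609238/476711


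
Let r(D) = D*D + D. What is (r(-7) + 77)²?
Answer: 14161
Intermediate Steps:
r(D) = D + D² (r(D) = D² + D = D + D²)
(r(-7) + 77)² = (-7*(1 - 7) + 77)² = (-7*(-6) + 77)² = (42 + 77)² = 119² = 14161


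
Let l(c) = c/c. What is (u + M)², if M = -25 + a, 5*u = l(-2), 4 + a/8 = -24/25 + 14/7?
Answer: 1468944/625 ≈ 2350.3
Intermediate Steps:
l(c) = 1
a = -592/25 (a = -32 + 8*(-24/25 + 14/7) = -32 + 8*(-24*1/25 + 14*(⅐)) = -32 + 8*(-24/25 + 2) = -32 + 8*(26/25) = -32 + 208/25 = -592/25 ≈ -23.680)
u = ⅕ (u = (⅕)*1 = ⅕ ≈ 0.20000)
M = -1217/25 (M = -25 - 592/25 = -1217/25 ≈ -48.680)
(u + M)² = (⅕ - 1217/25)² = (-1212/25)² = 1468944/625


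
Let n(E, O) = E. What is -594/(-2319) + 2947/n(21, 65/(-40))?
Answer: 326027/2319 ≈ 140.59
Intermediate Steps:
-594/(-2319) + 2947/n(21, 65/(-40)) = -594/(-2319) + 2947/21 = -594*(-1/2319) + 2947*(1/21) = 198/773 + 421/3 = 326027/2319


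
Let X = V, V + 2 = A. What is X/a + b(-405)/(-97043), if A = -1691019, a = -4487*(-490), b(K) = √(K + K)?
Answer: -1691021/2198630 - 9*I*√10/97043 ≈ -0.76912 - 0.00029328*I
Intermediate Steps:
b(K) = √2*√K (b(K) = √(2*K) = √2*√K)
a = 2198630
V = -1691021 (V = -2 - 1691019 = -1691021)
X = -1691021
X/a + b(-405)/(-97043) = -1691021/2198630 + (√2*√(-405))/(-97043) = -1691021*1/2198630 + (√2*(9*I*√5))*(-1/97043) = -1691021/2198630 + (9*I*√10)*(-1/97043) = -1691021/2198630 - 9*I*√10/97043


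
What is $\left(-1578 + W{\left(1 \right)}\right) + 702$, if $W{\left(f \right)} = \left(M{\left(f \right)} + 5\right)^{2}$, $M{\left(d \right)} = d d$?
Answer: $-840$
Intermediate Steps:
$M{\left(d \right)} = d^{2}$
$W{\left(f \right)} = \left(5 + f^{2}\right)^{2}$ ($W{\left(f \right)} = \left(f^{2} + 5\right)^{2} = \left(5 + f^{2}\right)^{2}$)
$\left(-1578 + W{\left(1 \right)}\right) + 702 = \left(-1578 + \left(5 + 1^{2}\right)^{2}\right) + 702 = \left(-1578 + \left(5 + 1\right)^{2}\right) + 702 = \left(-1578 + 6^{2}\right) + 702 = \left(-1578 + 36\right) + 702 = -1542 + 702 = -840$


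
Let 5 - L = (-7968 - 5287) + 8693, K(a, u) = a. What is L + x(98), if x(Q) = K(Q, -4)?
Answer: 4665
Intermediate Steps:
x(Q) = Q
L = 4567 (L = 5 - ((-7968 - 5287) + 8693) = 5 - (-13255 + 8693) = 5 - 1*(-4562) = 5 + 4562 = 4567)
L + x(98) = 4567 + 98 = 4665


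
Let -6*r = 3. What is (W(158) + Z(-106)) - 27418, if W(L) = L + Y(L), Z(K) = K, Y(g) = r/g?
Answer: -8647657/316 ≈ -27366.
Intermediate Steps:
r = -½ (r = -⅙*3 = -½ ≈ -0.50000)
Y(g) = -1/(2*g)
W(L) = L - 1/(2*L)
(W(158) + Z(-106)) - 27418 = ((158 - ½/158) - 106) - 27418 = ((158 - ½*1/158) - 106) - 27418 = ((158 - 1/316) - 106) - 27418 = (49927/316 - 106) - 27418 = 16431/316 - 27418 = -8647657/316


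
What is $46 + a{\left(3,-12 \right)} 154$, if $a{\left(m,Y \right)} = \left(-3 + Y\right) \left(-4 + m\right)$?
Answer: $2356$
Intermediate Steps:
$a{\left(m,Y \right)} = \left(-4 + m\right) \left(-3 + Y\right)$
$46 + a{\left(3,-12 \right)} 154 = 46 + \left(12 - -48 - 9 - 36\right) 154 = 46 + \left(12 + 48 - 9 - 36\right) 154 = 46 + 15 \cdot 154 = 46 + 2310 = 2356$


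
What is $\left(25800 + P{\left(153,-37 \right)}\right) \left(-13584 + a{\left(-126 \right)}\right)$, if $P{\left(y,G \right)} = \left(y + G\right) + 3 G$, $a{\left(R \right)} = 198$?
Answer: $-345425730$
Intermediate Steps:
$P{\left(y,G \right)} = y + 4 G$ ($P{\left(y,G \right)} = \left(G + y\right) + 3 G = y + 4 G$)
$\left(25800 + P{\left(153,-37 \right)}\right) \left(-13584 + a{\left(-126 \right)}\right) = \left(25800 + \left(153 + 4 \left(-37\right)\right)\right) \left(-13584 + 198\right) = \left(25800 + \left(153 - 148\right)\right) \left(-13386\right) = \left(25800 + 5\right) \left(-13386\right) = 25805 \left(-13386\right) = -345425730$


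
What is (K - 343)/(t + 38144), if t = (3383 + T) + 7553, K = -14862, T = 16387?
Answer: -15205/65467 ≈ -0.23225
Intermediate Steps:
t = 27323 (t = (3383 + 16387) + 7553 = 19770 + 7553 = 27323)
(K - 343)/(t + 38144) = (-14862 - 343)/(27323 + 38144) = -15205/65467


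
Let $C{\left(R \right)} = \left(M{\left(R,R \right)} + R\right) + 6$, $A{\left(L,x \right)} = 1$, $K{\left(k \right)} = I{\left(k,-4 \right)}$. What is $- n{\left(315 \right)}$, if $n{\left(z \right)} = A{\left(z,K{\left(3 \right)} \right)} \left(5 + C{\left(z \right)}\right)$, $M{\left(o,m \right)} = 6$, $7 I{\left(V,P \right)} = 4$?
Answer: $-332$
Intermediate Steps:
$I{\left(V,P \right)} = \frac{4}{7}$ ($I{\left(V,P \right)} = \frac{1}{7} \cdot 4 = \frac{4}{7}$)
$K{\left(k \right)} = \frac{4}{7}$
$C{\left(R \right)} = 12 + R$ ($C{\left(R \right)} = \left(6 + R\right) + 6 = 12 + R$)
$n{\left(z \right)} = 17 + z$ ($n{\left(z \right)} = 1 \left(5 + \left(12 + z\right)\right) = 1 \left(17 + z\right) = 17 + z$)
$- n{\left(315 \right)} = - (17 + 315) = \left(-1\right) 332 = -332$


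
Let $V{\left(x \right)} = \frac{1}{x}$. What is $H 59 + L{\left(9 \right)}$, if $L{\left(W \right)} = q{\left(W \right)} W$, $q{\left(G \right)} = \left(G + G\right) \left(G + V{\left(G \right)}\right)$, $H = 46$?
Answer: $4190$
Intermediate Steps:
$q{\left(G \right)} = 2 G \left(G + \frac{1}{G}\right)$ ($q{\left(G \right)} = \left(G + G\right) \left(G + \frac{1}{G}\right) = 2 G \left(G + \frac{1}{G}\right)$)
$L{\left(W \right)} = W \left(2 + 2 W^{2}\right)$ ($L{\left(W \right)} = \left(2 + 2 W^{2}\right) W = W \left(2 + 2 W^{2}\right)$)
$H 59 + L{\left(9 \right)} = 46 \cdot 59 + 2 \cdot 9 \left(1 + 9^{2}\right) = 2714 + 2 \cdot 9 \left(1 + 81\right) = 2714 + 2 \cdot 9 \cdot 82 = 2714 + 1476 = 4190$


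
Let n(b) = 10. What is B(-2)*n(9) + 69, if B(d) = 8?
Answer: 149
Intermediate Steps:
B(-2)*n(9) + 69 = 8*10 + 69 = 80 + 69 = 149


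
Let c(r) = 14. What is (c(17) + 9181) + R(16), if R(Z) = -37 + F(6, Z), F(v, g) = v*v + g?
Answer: 9210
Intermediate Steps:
F(v, g) = g + v² (F(v, g) = v² + g = g + v²)
R(Z) = -1 + Z (R(Z) = -37 + (Z + 6²) = -37 + (Z + 36) = -37 + (36 + Z) = -1 + Z)
(c(17) + 9181) + R(16) = (14 + 9181) + (-1 + 16) = 9195 + 15 = 9210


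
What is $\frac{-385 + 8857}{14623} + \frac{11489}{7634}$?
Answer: $\frac{232678895}{111631982} \approx 2.0843$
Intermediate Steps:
$\frac{-385 + 8857}{14623} + \frac{11489}{7634} = 8472 \cdot \frac{1}{14623} + 11489 \cdot \frac{1}{7634} = \frac{8472}{14623} + \frac{11489}{7634} = \frac{232678895}{111631982}$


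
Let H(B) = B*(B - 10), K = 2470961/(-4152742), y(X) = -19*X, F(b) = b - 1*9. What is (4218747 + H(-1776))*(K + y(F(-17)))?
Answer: 15143388163719921/4152742 ≈ 3.6466e+9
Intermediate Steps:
F(b) = -9 + b (F(b) = b - 9 = -9 + b)
K = -2470961/4152742 (K = 2470961*(-1/4152742) = -2470961/4152742 ≈ -0.59502)
H(B) = B*(-10 + B)
(4218747 + H(-1776))*(K + y(F(-17))) = (4218747 - 1776*(-10 - 1776))*(-2470961/4152742 - 19*(-9 - 17)) = (4218747 - 1776*(-1786))*(-2470961/4152742 - 19*(-26)) = (4218747 + 3171936)*(-2470961/4152742 + 494) = 7390683*(2048983587/4152742) = 15143388163719921/4152742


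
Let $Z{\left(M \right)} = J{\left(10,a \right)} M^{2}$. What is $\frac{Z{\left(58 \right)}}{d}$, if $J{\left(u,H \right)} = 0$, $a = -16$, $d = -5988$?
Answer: $0$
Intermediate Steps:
$Z{\left(M \right)} = 0$ ($Z{\left(M \right)} = 0 M^{2} = 0$)
$\frac{Z{\left(58 \right)}}{d} = \frac{0}{-5988} = 0 \left(- \frac{1}{5988}\right) = 0$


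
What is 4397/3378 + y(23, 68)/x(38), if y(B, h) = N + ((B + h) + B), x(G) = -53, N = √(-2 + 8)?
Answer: -152051/179034 - √6/53 ≈ -0.89550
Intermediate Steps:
N = √6 ≈ 2.4495
y(B, h) = h + √6 + 2*B (y(B, h) = √6 + ((B + h) + B) = √6 + (h + 2*B) = h + √6 + 2*B)
4397/3378 + y(23, 68)/x(38) = 4397/3378 + (68 + √6 + 2*23)/(-53) = 4397*(1/3378) + (68 + √6 + 46)*(-1/53) = 4397/3378 + (114 + √6)*(-1/53) = 4397/3378 + (-114/53 - √6/53) = -152051/179034 - √6/53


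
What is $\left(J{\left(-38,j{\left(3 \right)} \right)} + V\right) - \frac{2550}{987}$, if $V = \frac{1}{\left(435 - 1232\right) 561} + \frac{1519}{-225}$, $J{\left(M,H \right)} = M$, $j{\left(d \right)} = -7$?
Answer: $- \frac{522225377764}{11032611975} \approx -47.335$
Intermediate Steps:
$V = - \frac{226390316}{33533775}$ ($V = \frac{1}{-797} \cdot \frac{1}{561} + 1519 \left(- \frac{1}{225}\right) = \left(- \frac{1}{797}\right) \frac{1}{561} - \frac{1519}{225} = - \frac{1}{447117} - \frac{1519}{225} = - \frac{226390316}{33533775} \approx -6.7511$)
$\left(J{\left(-38,j{\left(3 \right)} \right)} + V\right) - \frac{2550}{987} = \left(-38 - \frac{226390316}{33533775}\right) - \frac{2550}{987} = - \frac{1500673766}{33533775} - \frac{850}{329} = - \frac{522225377764}{11032611975}$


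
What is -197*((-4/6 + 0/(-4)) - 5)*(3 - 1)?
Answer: 6698/3 ≈ 2232.7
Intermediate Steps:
-197*((-4/6 + 0/(-4)) - 5)*(3 - 1) = -197*((-4*1/6 + 0*(-1/4)) - 5)*2 = -197*((-2/3 + 0) - 5)*2 = -197*(-2/3 - 5)*2 = -(-3349)*2/3 = -197*(-34/3) = 6698/3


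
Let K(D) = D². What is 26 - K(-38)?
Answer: -1418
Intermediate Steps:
26 - K(-38) = 26 - 1*(-38)² = 26 - 1*1444 = 26 - 1444 = -1418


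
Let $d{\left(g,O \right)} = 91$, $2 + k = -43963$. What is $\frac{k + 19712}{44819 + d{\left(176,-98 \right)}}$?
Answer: $- \frac{24253}{44910} \approx -0.54004$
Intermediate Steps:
$k = -43965$ ($k = -2 - 43963 = -43965$)
$\frac{k + 19712}{44819 + d{\left(176,-98 \right)}} = \frac{-43965 + 19712}{44819 + 91} = - \frac{24253}{44910}$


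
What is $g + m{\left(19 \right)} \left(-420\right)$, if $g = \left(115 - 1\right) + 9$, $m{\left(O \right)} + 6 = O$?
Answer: $-5337$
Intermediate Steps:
$m{\left(O \right)} = -6 + O$
$g = 123$ ($g = \left(115 - 1\right) + 9 = 114 + 9 = 123$)
$g + m{\left(19 \right)} \left(-420\right) = 123 + \left(-6 + 19\right) \left(-420\right) = 123 + 13 \left(-420\right) = 123 - 5460 = -5337$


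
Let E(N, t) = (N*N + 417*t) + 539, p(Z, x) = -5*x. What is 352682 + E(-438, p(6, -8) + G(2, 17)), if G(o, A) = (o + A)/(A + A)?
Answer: 19107253/34 ≈ 5.6198e+5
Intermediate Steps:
G(o, A) = (A + o)/(2*A) (G(o, A) = (A + o)/((2*A)) = (A + o)*(1/(2*A)) = (A + o)/(2*A))
E(N, t) = 539 + N**2 + 417*t (E(N, t) = (N**2 + 417*t) + 539 = 539 + N**2 + 417*t)
352682 + E(-438, p(6, -8) + G(2, 17)) = 352682 + (539 + (-438)**2 + 417*(-5*(-8) + (1/2)*(17 + 2)/17)) = 352682 + (539 + 191844 + 417*(40 + (1/2)*(1/17)*19)) = 352682 + (539 + 191844 + 417*(40 + 19/34)) = 352682 + (539 + 191844 + 417*(1379/34)) = 352682 + (539 + 191844 + 575043/34) = 352682 + 7116065/34 = 19107253/34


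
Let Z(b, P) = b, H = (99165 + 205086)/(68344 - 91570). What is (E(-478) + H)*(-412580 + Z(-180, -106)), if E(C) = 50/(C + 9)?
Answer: 1413752324820/259357 ≈ 5.4510e+6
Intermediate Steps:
H = -101417/7742 (H = 304251/(-23226) = 304251*(-1/23226) = -101417/7742 ≈ -13.100)
E(C) = 50/(9 + C)
(E(-478) + H)*(-412580 + Z(-180, -106)) = (50/(9 - 478) - 101417/7742)*(-412580 - 180) = (50/(-469) - 101417/7742)*(-412760) = (50*(-1/469) - 101417/7742)*(-412760) = (-50/469 - 101417/7742)*(-412760) = -6850239/518714*(-412760) = 1413752324820/259357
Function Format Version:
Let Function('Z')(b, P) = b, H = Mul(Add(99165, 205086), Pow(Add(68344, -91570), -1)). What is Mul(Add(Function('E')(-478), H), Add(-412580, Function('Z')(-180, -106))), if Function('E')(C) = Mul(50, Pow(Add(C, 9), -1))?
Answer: Rational(1413752324820, 259357) ≈ 5.4510e+6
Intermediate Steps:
H = Rational(-101417, 7742) (H = Mul(304251, Pow(-23226, -1)) = Mul(304251, Rational(-1, 23226)) = Rational(-101417, 7742) ≈ -13.100)
Function('E')(C) = Mul(50, Pow(Add(9, C), -1))
Mul(Add(Function('E')(-478), H), Add(-412580, Function('Z')(-180, -106))) = Mul(Add(Mul(50, Pow(Add(9, -478), -1)), Rational(-101417, 7742)), Add(-412580, -180)) = Mul(Add(Mul(50, Pow(-469, -1)), Rational(-101417, 7742)), -412760) = Mul(Add(Mul(50, Rational(-1, 469)), Rational(-101417, 7742)), -412760) = Mul(Add(Rational(-50, 469), Rational(-101417, 7742)), -412760) = Mul(Rational(-6850239, 518714), -412760) = Rational(1413752324820, 259357)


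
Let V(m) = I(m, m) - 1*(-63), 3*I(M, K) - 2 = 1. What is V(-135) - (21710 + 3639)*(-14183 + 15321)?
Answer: -28847098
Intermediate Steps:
I(M, K) = 1 (I(M, K) = ⅔ + (⅓)*1 = ⅔ + ⅓ = 1)
V(m) = 64 (V(m) = 1 - 1*(-63) = 1 + 63 = 64)
V(-135) - (21710 + 3639)*(-14183 + 15321) = 64 - (21710 + 3639)*(-14183 + 15321) = 64 - 25349*1138 = 64 - 1*28847162 = 64 - 28847162 = -28847098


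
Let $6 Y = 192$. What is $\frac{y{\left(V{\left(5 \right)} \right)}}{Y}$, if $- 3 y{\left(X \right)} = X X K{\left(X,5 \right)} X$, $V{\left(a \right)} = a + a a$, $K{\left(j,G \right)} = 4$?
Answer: $-1125$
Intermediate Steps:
$V{\left(a \right)} = a + a^{2}$
$y{\left(X \right)} = - \frac{4 X^{3}}{3}$ ($y{\left(X \right)} = - \frac{X X 4 X}{3} = - \frac{X 4 X X}{3} = - \frac{X 4 X^{2}}{3} = - \frac{4 X^{3}}{3}$)
$Y = 32$ ($Y = \frac{1}{6} \cdot 192 = 32$)
$\frac{y{\left(V{\left(5 \right)} \right)}}{Y} = \frac{\left(- \frac{4}{3}\right) \left(5 \left(1 + 5\right)\right)^{3}}{32} = - \frac{4 \left(5 \cdot 6\right)^{3}}{3} \cdot \frac{1}{32} = - \frac{4 \cdot 30^{3}}{3} \cdot \frac{1}{32} = \left(- \frac{4}{3}\right) 27000 \cdot \frac{1}{32} = \left(-36000\right) \frac{1}{32} = -1125$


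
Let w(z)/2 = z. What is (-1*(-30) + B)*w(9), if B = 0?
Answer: 540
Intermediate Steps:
w(z) = 2*z
(-1*(-30) + B)*w(9) = (-1*(-30) + 0)*(2*9) = (30 + 0)*18 = 30*18 = 540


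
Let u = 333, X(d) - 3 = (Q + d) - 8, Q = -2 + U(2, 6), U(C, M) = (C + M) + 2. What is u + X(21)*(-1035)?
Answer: -24507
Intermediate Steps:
U(C, M) = 2 + C + M
Q = 8 (Q = -2 + (2 + 2 + 6) = -2 + 10 = 8)
X(d) = 3 + d (X(d) = 3 + ((8 + d) - 8) = 3 + d)
u + X(21)*(-1035) = 333 + (3 + 21)*(-1035) = 333 + 24*(-1035) = 333 - 24840 = -24507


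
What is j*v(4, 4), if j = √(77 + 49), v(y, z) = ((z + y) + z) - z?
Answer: 24*√14 ≈ 89.800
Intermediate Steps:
v(y, z) = y + z (v(y, z) = ((y + z) + z) - z = (y + 2*z) - z = y + z)
j = 3*√14 (j = √126 = 3*√14 ≈ 11.225)
j*v(4, 4) = (3*√14)*(4 + 4) = (3*√14)*8 = 24*√14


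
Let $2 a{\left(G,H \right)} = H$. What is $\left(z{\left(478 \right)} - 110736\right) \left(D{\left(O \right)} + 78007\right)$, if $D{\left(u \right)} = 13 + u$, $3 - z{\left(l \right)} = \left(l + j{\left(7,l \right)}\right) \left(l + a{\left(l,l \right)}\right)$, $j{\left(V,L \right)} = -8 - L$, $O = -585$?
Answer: $-8130442695$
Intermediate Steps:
$a{\left(G,H \right)} = \frac{H}{2}$
$z{\left(l \right)} = 3 + 12 l$ ($z{\left(l \right)} = 3 - \left(l - \left(8 + l\right)\right) \left(l + \frac{l}{2}\right) = 3 - - 8 \frac{3 l}{2} = 3 - - 12 l = 3 + 12 l$)
$\left(z{\left(478 \right)} - 110736\right) \left(D{\left(O \right)} + 78007\right) = \left(\left(3 + 12 \cdot 478\right) - 110736\right) \left(\left(13 - 585\right) + 78007\right) = \left(\left(3 + 5736\right) - 110736\right) \left(-572 + 78007\right) = \left(5739 - 110736\right) 77435 = \left(-104997\right) 77435 = -8130442695$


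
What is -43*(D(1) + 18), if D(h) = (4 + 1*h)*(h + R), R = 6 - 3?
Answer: -1634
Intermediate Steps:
R = 3
D(h) = (3 + h)*(4 + h) (D(h) = (4 + 1*h)*(h + 3) = (4 + h)*(3 + h) = (3 + h)*(4 + h))
-43*(D(1) + 18) = -43*((12 + 1² + 7*1) + 18) = -43*((12 + 1 + 7) + 18) = -43*(20 + 18) = -43*38 = -1634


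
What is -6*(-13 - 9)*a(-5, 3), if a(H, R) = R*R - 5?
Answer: 528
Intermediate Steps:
a(H, R) = -5 + R**2 (a(H, R) = R**2 - 5 = -5 + R**2)
-6*(-13 - 9)*a(-5, 3) = -6*(-13 - 9)*(-5 + 3**2) = -(-132)*(-5 + 9) = -(-132)*4 = -6*(-88) = 528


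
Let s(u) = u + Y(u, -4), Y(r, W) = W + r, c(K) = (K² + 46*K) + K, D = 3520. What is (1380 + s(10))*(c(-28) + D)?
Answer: 4171248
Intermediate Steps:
c(K) = K² + 47*K
s(u) = -4 + 2*u (s(u) = u + (-4 + u) = -4 + 2*u)
(1380 + s(10))*(c(-28) + D) = (1380 + (-4 + 2*10))*(-28*(47 - 28) + 3520) = (1380 + (-4 + 20))*(-28*19 + 3520) = (1380 + 16)*(-532 + 3520) = 1396*2988 = 4171248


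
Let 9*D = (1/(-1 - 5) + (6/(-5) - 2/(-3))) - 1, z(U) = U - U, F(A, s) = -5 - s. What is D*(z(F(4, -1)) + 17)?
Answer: -289/90 ≈ -3.2111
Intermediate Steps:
z(U) = 0
D = -17/90 (D = ((1/(-1 - 5) + (6/(-5) - 2/(-3))) - 1)/9 = ((1/(-6) + (6*(-⅕) - 2*(-⅓))) - 1)/9 = ((-⅙ + (-6/5 + ⅔)) - 1)/9 = ((-⅙ - 8/15) - 1)/9 = (-7/10 - 1)/9 = (⅑)*(-17/10) = -17/90 ≈ -0.18889)
D*(z(F(4, -1)) + 17) = -17*(0 + 17)/90 = -17/90*17 = -289/90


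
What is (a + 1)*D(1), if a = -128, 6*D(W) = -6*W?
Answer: 127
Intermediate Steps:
D(W) = -W (D(W) = (-6*W)/6 = -W)
(a + 1)*D(1) = (-128 + 1)*(-1*1) = -127*(-1) = 127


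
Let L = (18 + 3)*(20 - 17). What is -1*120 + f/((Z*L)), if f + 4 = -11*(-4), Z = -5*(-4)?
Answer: -7558/63 ≈ -119.97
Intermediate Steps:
Z = 20
f = 40 (f = -4 - 11*(-4) = -4 + 44 = 40)
L = 63 (L = 21*3 = 63)
-1*120 + f/((Z*L)) = -1*120 + 40/((20*63)) = -120 + 40/1260 = -120 + 40*(1/1260) = -120 + 2/63 = -7558/63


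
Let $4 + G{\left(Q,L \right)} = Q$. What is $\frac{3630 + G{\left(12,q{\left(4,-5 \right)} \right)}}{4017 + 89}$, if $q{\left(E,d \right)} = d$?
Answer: $\frac{1819}{2053} \approx 0.88602$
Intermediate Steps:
$G{\left(Q,L \right)} = -4 + Q$
$\frac{3630 + G{\left(12,q{\left(4,-5 \right)} \right)}}{4017 + 89} = \frac{3630 + \left(-4 + 12\right)}{4017 + 89} = \frac{3630 + 8}{4106} = 3638 \cdot \frac{1}{4106} = \frac{1819}{2053}$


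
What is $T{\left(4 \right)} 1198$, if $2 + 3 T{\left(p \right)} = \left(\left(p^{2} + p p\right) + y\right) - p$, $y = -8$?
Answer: $7188$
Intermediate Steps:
$T{\left(p \right)} = - \frac{10}{3} - \frac{p}{3} + \frac{2 p^{2}}{3}$ ($T{\left(p \right)} = - \frac{2}{3} + \frac{\left(\left(p^{2} + p p\right) - 8\right) - p}{3} = - \frac{2}{3} + \frac{\left(\left(p^{2} + p^{2}\right) - 8\right) - p}{3} = - \frac{2}{3} + \frac{\left(2 p^{2} - 8\right) - p}{3} = - \frac{2}{3} + \frac{\left(-8 + 2 p^{2}\right) - p}{3} = - \frac{2}{3} + \frac{-8 - p + 2 p^{2}}{3} = - \frac{2}{3} - \left(\frac{8}{3} - \frac{2 p^{2}}{3} + \frac{p}{3}\right) = - \frac{10}{3} - \frac{p}{3} + \frac{2 p^{2}}{3}$)
$T{\left(4 \right)} 1198 = \left(- \frac{10}{3} - \frac{4}{3} + \frac{2 \cdot 4^{2}}{3}\right) 1198 = \left(- \frac{10}{3} - \frac{4}{3} + \frac{2}{3} \cdot 16\right) 1198 = \left(- \frac{10}{3} - \frac{4}{3} + \frac{32}{3}\right) 1198 = 6 \cdot 1198 = 7188$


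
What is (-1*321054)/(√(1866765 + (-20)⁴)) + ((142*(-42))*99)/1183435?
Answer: -53676/107585 - 321054*√2026765/2026765 ≈ -226.01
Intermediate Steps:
(-1*321054)/(√(1866765 + (-20)⁴)) + ((142*(-42))*99)/1183435 = -321054/√(1866765 + 160000) - 5964*99*(1/1183435) = -321054*√2026765/2026765 - 590436*1/1183435 = -321054*√2026765/2026765 - 53676/107585 = -53676/107585 - 321054*√2026765/2026765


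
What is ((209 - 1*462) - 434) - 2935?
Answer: -3622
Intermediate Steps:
((209 - 1*462) - 434) - 2935 = ((209 - 462) - 434) - 2935 = (-253 - 434) - 2935 = -687 - 2935 = -3622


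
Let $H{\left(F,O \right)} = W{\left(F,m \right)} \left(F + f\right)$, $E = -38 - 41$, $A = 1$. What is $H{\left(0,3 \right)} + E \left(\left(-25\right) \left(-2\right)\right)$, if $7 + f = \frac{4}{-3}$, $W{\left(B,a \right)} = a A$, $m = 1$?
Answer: $- \frac{11875}{3} \approx -3958.3$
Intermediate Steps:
$E = -79$ ($E = -38 - 41 = -79$)
$W{\left(B,a \right)} = a$ ($W{\left(B,a \right)} = a 1 = a$)
$f = - \frac{25}{3}$ ($f = -7 + \frac{4}{-3} = -7 + 4 \left(- \frac{1}{3}\right) = -7 - \frac{4}{3} = - \frac{25}{3} \approx -8.3333$)
$H{\left(F,O \right)} = - \frac{25}{3} + F$ ($H{\left(F,O \right)} = 1 \left(F - \frac{25}{3}\right) = 1 \left(- \frac{25}{3} + F\right) = - \frac{25}{3} + F$)
$H{\left(0,3 \right)} + E \left(\left(-25\right) \left(-2\right)\right) = \left(- \frac{25}{3} + 0\right) - 79 \left(\left(-25\right) \left(-2\right)\right) = - \frac{25}{3} - 3950 = - \frac{11875}{3}$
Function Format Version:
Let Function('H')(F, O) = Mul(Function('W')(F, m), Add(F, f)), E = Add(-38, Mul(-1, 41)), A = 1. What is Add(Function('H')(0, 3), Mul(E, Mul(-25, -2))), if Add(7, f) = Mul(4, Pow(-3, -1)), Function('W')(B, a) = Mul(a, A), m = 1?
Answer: Rational(-11875, 3) ≈ -3958.3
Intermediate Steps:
E = -79 (E = Add(-38, -41) = -79)
Function('W')(B, a) = a (Function('W')(B, a) = Mul(a, 1) = a)
f = Rational(-25, 3) (f = Add(-7, Mul(4, Pow(-3, -1))) = Add(-7, Mul(4, Rational(-1, 3))) = Add(-7, Rational(-4, 3)) = Rational(-25, 3) ≈ -8.3333)
Function('H')(F, O) = Add(Rational(-25, 3), F) (Function('H')(F, O) = Mul(1, Add(F, Rational(-25, 3))) = Mul(1, Add(Rational(-25, 3), F)) = Add(Rational(-25, 3), F))
Add(Function('H')(0, 3), Mul(E, Mul(-25, -2))) = Add(Add(Rational(-25, 3), 0), Mul(-79, Mul(-25, -2))) = Add(Rational(-25, 3), Mul(-79, 50)) = Add(Rational(-25, 3), -3950) = Rational(-11875, 3)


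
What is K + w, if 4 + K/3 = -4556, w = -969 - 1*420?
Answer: -15069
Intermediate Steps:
w = -1389 (w = -969 - 420 = -1389)
K = -13680 (K = -12 + 3*(-4556) = -12 - 13668 = -13680)
K + w = -13680 - 1389 = -15069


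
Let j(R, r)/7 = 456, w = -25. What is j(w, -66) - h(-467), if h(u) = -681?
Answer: 3873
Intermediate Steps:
j(R, r) = 3192 (j(R, r) = 7*456 = 3192)
j(w, -66) - h(-467) = 3192 - 1*(-681) = 3192 + 681 = 3873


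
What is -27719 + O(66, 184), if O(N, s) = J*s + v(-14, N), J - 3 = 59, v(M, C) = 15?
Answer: -16296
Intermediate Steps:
J = 62 (J = 3 + 59 = 62)
O(N, s) = 15 + 62*s (O(N, s) = 62*s + 15 = 15 + 62*s)
-27719 + O(66, 184) = -27719 + (15 + 62*184) = -27719 + (15 + 11408) = -27719 + 11423 = -16296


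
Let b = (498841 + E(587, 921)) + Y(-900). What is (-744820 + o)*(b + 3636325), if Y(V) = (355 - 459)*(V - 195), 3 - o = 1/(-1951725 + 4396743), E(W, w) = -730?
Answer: -3868284956279197706/1222509 ≈ -3.1642e+12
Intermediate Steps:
o = 7335053/2445018 (o = 3 - 1/(-1951725 + 4396743) = 3 - 1/2445018 = 7335053/2445018 ≈ 3.0000)
Y(V) = 20280 - 104*V (Y(V) = -104*(-195 + V) = 20280 - 104*V)
b = 611991 (b = (498841 - 730) + (20280 - 104*(-900)) = 498111 + (20280 + 93600) = 498111 + 113880 = 611991)
(-744820 + o)*(b + 3636325) = (-744820 + 7335053/2445018)*(611991 + 3636325) = -1821090971707/2445018*4248316 = -3868284956279197706/1222509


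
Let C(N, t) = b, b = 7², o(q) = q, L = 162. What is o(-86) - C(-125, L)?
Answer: -135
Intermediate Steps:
b = 49
C(N, t) = 49
o(-86) - C(-125, L) = -86 - 1*49 = -86 - 49 = -135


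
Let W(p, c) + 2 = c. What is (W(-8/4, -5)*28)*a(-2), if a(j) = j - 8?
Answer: 1960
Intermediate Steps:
W(p, c) = -2 + c
a(j) = -8 + j
(W(-8/4, -5)*28)*a(-2) = ((-2 - 5)*28)*(-8 - 2) = -7*28*(-10) = -196*(-10) = 1960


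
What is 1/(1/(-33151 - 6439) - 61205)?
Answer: -39590/2423105951 ≈ -1.6339e-5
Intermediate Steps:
1/(1/(-33151 - 6439) - 61205) = 1/(1/(-39590) - 61205) = 1/(-1/39590 - 61205) = 1/(-2423105951/39590) = -39590/2423105951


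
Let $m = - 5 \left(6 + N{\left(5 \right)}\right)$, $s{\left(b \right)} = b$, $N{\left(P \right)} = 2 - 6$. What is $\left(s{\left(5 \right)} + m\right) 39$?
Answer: $-195$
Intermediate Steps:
$N{\left(P \right)} = -4$ ($N{\left(P \right)} = 2 - 6 = -4$)
$m = -10$ ($m = - 5 \left(6 - 4\right) = \left(-5\right) 2 = -10$)
$\left(s{\left(5 \right)} + m\right) 39 = \left(5 - 10\right) 39 = \left(-5\right) 39 = -195$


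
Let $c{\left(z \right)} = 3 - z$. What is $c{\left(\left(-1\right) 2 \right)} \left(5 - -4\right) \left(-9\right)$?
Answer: $-405$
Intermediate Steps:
$c{\left(\left(-1\right) 2 \right)} \left(5 - -4\right) \left(-9\right) = \left(3 - \left(-1\right) 2\right) \left(5 - -4\right) \left(-9\right) = \left(3 - -2\right) \left(5 + 4\right) \left(-9\right) = \left(3 + 2\right) 9 \left(-9\right) = 5 \cdot 9 \left(-9\right) = 45 \left(-9\right) = -405$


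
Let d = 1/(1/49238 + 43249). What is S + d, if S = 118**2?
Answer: 29651078167250/2129494263 ≈ 13924.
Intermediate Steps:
S = 13924
d = 49238/2129494263 (d = 1/(1/49238 + 43249) = 1/(2129494263/49238) = 49238/2129494263 ≈ 2.3122e-5)
S + d = 13924 + 49238/2129494263 = 29651078167250/2129494263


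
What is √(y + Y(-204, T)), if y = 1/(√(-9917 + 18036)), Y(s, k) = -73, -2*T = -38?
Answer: √(-4812025753 + 8119*√8119)/8119 ≈ 8.5434*I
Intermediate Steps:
T = 19 (T = -½*(-38) = 19)
y = √8119/8119 (y = 1/(√8119) = √8119/8119 ≈ 0.011098)
√(y + Y(-204, T)) = √(√8119/8119 - 73) = √(-73 + √8119/8119)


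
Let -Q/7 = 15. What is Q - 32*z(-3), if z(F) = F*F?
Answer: -393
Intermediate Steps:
z(F) = F²
Q = -105 (Q = -7*15 = -105)
Q - 32*z(-3) = -105 - 32*(-3)² = -105 - 32*9 = -105 - 288 = -393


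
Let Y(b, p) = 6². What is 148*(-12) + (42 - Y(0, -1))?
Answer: -1770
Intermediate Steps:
Y(b, p) = 36
148*(-12) + (42 - Y(0, -1)) = 148*(-12) + (42 - 1*36) = -1776 + (42 - 36) = -1776 + 6 = -1770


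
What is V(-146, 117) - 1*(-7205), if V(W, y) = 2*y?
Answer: 7439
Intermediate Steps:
V(-146, 117) - 1*(-7205) = 2*117 - 1*(-7205) = 234 + 7205 = 7439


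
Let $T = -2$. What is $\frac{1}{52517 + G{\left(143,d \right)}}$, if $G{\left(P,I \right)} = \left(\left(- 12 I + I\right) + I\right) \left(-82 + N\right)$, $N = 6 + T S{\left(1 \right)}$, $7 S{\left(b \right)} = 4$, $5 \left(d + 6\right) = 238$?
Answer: $\frac{7}{592259} \approx 1.1819 \cdot 10^{-5}$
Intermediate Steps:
$d = \frac{208}{5}$ ($d = -6 + \frac{1}{5} \cdot 238 = -6 + \frac{238}{5} = \frac{208}{5} \approx 41.6$)
$S{\left(b \right)} = \frac{4}{7}$ ($S{\left(b \right)} = \frac{1}{7} \cdot 4 = \frac{4}{7}$)
$N = \frac{34}{7}$ ($N = 6 - \frac{8}{7} = \frac{34}{7} \approx 4.8571$)
$G{\left(P,I \right)} = \frac{5400 I}{7}$ ($G{\left(P,I \right)} = \left(\left(- 12 I + I\right) + I\right) \left(-82 + \frac{34}{7}\right) = \left(- 11 I + I\right) \left(- \frac{540}{7}\right) = - 10 I \left(- \frac{540}{7}\right) = \frac{5400 I}{7}$)
$\frac{1}{52517 + G{\left(143,d \right)}} = \frac{1}{52517 + \frac{5400}{7} \cdot \frac{208}{5}} = \frac{1}{52517 + \frac{224640}{7}} = \frac{1}{\frac{592259}{7}} = \frac{7}{592259}$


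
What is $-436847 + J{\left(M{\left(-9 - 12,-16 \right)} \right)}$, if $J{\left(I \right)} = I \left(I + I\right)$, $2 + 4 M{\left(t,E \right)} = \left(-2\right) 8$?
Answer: $- \frac{873613}{2} \approx -4.3681 \cdot 10^{5}$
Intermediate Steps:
$M{\left(t,E \right)} = - \frac{9}{2}$ ($M{\left(t,E \right)} = - \frac{1}{2} + \frac{\left(-2\right) 8}{4} = - \frac{1}{2} + \frac{1}{4} \left(-16\right) = - \frac{1}{2} - 4 = - \frac{9}{2}$)
$J{\left(I \right)} = 2 I^{2}$ ($J{\left(I \right)} = I 2 I = 2 I^{2}$)
$-436847 + J{\left(M{\left(-9 - 12,-16 \right)} \right)} = -436847 + 2 \left(- \frac{9}{2}\right)^{2} = -436847 + 2 \cdot \frac{81}{4} = -436847 + \frac{81}{2} = - \frac{873613}{2}$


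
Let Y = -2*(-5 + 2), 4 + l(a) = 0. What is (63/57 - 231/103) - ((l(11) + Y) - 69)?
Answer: 128893/1957 ≈ 65.863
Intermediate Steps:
l(a) = -4 (l(a) = -4 + 0 = -4)
Y = 6 (Y = -2*(-3) = 6)
(63/57 - 231/103) - ((l(11) + Y) - 69) = (63/57 - 231/103) - ((-4 + 6) - 69) = (63*(1/57) - 231*1/103) - (2 - 69) = (21/19 - 231/103) - 1*(-67) = -2226/1957 + 67 = 128893/1957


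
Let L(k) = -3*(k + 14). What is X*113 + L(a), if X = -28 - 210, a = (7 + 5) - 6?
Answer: -26954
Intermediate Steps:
a = 6 (a = 12 - 6 = 6)
L(k) = -42 - 3*k (L(k) = -3*(14 + k) = -42 - 3*k)
X = -238
X*113 + L(a) = -238*113 + (-42 - 3*6) = -26894 + (-42 - 18) = -26894 - 60 = -26954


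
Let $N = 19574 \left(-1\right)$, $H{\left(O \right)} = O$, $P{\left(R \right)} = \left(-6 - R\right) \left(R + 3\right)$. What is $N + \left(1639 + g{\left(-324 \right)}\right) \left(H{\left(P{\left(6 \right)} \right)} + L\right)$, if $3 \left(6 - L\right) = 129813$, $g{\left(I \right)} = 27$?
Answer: $-72278992$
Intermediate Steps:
$P{\left(R \right)} = \left(-6 - R\right) \left(3 + R\right)$
$L = -43265$ ($L = 6 - 43271 = -43265$)
$N = -19574$
$N + \left(1639 + g{\left(-324 \right)}\right) \left(H{\left(P{\left(6 \right)} \right)} + L\right) = -19574 + \left(1639 + 27\right) \left(\left(-18 - 6^{2} - 54\right) - 43265\right) = -19574 + 1666 \left(\left(-18 - 36 - 54\right) - 43265\right) = -19574 + 1666 \left(-108 - 43265\right) = -19574 + 1666 \left(-43373\right) = -19574 - 72259418 = -72278992$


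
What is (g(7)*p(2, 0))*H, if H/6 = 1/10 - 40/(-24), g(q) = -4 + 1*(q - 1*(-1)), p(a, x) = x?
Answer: 0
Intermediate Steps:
g(q) = -3 + q (g(q) = -4 + 1*(q + 1) = -4 + 1*(1 + q) = -4 + (1 + q) = -3 + q)
H = 53/5 (H = 6*(1/10 - 40/(-24)) = 6*(1*(⅒) - 40*(-1/24)) = 6*(⅒ + 5/3) = 6*(53/30) = 53/5 ≈ 10.600)
(g(7)*p(2, 0))*H = ((-3 + 7)*0)*(53/5) = (4*0)*(53/5) = 0*(53/5) = 0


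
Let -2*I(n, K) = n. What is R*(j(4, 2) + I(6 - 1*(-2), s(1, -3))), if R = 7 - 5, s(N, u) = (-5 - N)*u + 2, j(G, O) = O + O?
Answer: 0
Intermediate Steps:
j(G, O) = 2*O
s(N, u) = 2 + u*(-5 - N) (s(N, u) = u*(-5 - N) + 2 = 2 + u*(-5 - N))
R = 2
I(n, K) = -n/2
R*(j(4, 2) + I(6 - 1*(-2), s(1, -3))) = 2*(2*2 - (6 - 1*(-2))/2) = 2*(4 - (6 + 2)/2) = 2*(4 - ½*8) = 2*(4 - 4) = 2*0 = 0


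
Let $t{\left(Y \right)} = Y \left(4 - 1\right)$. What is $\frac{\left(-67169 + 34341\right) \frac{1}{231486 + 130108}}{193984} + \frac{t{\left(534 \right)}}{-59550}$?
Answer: $- \frac{4682156775083}{174043436543200} \approx -0.026902$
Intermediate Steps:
$t{\left(Y \right)} = 3 Y$ ($t{\left(Y \right)} = Y 3 = 3 Y$)
$\frac{\left(-67169 + 34341\right) \frac{1}{231486 + 130108}}{193984} + \frac{t{\left(534 \right)}}{-59550} = \frac{\left(-67169 + 34341\right) \frac{1}{231486 + 130108}}{193984} + \frac{3 \cdot 534}{-59550} = - \frac{32828}{361594} \cdot \frac{1}{193984} + 1602 \left(- \frac{1}{59550}\right) = \left(-32828\right) \frac{1}{361594} \cdot \frac{1}{193984} - \frac{267}{9925} = \left(- \frac{16414}{180797}\right) \frac{1}{193984} - \frac{267}{9925} = - \frac{8207}{17535862624} - \frac{267}{9925} = - \frac{4682156775083}{174043436543200}$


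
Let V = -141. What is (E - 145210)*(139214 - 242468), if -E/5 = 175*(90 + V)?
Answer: 10385803590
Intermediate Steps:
E = 44625 (E = -875*(90 - 141) = -875*(-51) = -5*(-8925) = 44625)
(E - 145210)*(139214 - 242468) = (44625 - 145210)*(139214 - 242468) = -100585*(-103254) = 10385803590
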